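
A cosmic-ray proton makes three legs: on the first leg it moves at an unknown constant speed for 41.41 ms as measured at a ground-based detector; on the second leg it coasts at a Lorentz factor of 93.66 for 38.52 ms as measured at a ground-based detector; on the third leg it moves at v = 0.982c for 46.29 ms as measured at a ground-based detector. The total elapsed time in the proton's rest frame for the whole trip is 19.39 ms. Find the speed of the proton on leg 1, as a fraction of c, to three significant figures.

Leg 1: speed unknown; τ_1 = 41.41/γ_1.
Leg 2: γ = 93.66; τ_2 = 38.52/93.66 = 0.4113 ms.
Leg 3: γ = 1/√(1 − 0.982²) = 1/√0.03568 = 5.294; τ_3 = 46.29/5.294 = 8.743 ms.
Total proper time: τ_1 + 0.4113 + 8.743 = 19.39, so τ_1 = 19.39 − 9.155 = 10.24 ms.
γ_1 = 41.41/10.24 = 4.046; β = √(1 − 1/γ²) = √0.9389.

β = 0.969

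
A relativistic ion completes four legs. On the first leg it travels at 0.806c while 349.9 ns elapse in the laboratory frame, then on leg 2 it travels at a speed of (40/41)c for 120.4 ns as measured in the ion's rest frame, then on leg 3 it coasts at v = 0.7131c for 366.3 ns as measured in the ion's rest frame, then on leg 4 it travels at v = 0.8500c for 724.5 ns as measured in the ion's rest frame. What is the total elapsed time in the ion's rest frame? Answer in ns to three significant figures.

Leg 1: γ = 1/√(1 − 0.806²) = 1/√0.3504 = 1.689; τ_1 = 349.9/1.689 = 207.1 ns.
Leg 2: 120.4 ns is already measured in the ion's rest frame.
Leg 3: 366.3 ns is already measured in the ion's rest frame.
Leg 4: 724.5 ns is already measured in the ion's rest frame.
Total: 207.1 + 120.4 + 366.3 + 724.5 ns.

τ = 1420 ns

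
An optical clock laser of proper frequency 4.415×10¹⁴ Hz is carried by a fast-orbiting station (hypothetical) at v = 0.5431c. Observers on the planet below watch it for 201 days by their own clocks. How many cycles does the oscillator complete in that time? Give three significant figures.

γ = 1/√(1 − 0.5431²) = 1/√0.7050 = 1.191
During 201 days of lab time, the oscillator's proper time advances by τ = Δt/γ = 201/1.191 = 168.8 days = 1.458×10⁷ s.
N = f × τ = 4.415×10¹⁴ × 1.458×10⁷ = 6.438×10²¹.

N = 6.44×10²¹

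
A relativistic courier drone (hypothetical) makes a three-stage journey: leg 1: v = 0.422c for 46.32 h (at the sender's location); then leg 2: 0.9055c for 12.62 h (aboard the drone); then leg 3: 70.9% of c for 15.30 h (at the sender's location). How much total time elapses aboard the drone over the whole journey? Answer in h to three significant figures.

τ = 65.4 h

Leg 1: γ = 1/√(1 − 0.422²) = 1/√0.8219 = 1.103; τ_1 = 46.32/1.103 = 41.99 h.
Leg 2: 12.62 h is already measured aboard the drone.
Leg 3: β = 0.709; γ = 1/√(1 − 0.709²) = 1/√0.4973 = 1.418; τ_3 = 15.30/1.418 = 10.79 h.
Total: 41.99 + 12.62 + 10.79 h.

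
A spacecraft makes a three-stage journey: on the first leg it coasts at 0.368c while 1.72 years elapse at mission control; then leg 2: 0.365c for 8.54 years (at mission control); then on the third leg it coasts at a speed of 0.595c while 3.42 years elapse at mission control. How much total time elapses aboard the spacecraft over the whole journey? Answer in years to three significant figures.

Leg 1: γ = 1/√(1 − 0.368²) = 1/√0.8646 = 1.075; τ_1 = 1.72/1.075 = 1.599 years.
Leg 2: γ = 1/√(1 − 0.365²) = 1/√0.8668 = 1.074; τ_2 = 8.54/1.074 = 7.951 years.
Leg 3: γ = 1/√(1 − 0.595²) = 1/√0.6460 = 1.244; τ_3 = 3.42/1.244 = 2.749 years.
Total: 1.599 + 7.951 + 2.749 years.

τ = 12.3 years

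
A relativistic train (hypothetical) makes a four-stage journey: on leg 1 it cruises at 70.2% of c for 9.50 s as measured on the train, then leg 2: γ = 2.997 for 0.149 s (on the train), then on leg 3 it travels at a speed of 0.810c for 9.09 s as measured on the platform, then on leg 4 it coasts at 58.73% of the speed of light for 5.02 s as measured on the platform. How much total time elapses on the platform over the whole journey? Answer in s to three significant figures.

Leg 1: β = 0.702; γ = 1/√(1 − 0.702²) = 1/√0.5072 = 1.404; Δt_1 = 1.404 × 9.50 = 13.34 s.
Leg 2: γ = 2.997; Δt_2 = 2.997 × 0.149 = 0.4466 s.
Leg 3: 9.09 s is already measured on the platform.
Leg 4: 5.02 s is already measured on the platform.
Total: 13.34 + 0.4466 + 9.090 + 5.020 s.

Δt = 27.9 s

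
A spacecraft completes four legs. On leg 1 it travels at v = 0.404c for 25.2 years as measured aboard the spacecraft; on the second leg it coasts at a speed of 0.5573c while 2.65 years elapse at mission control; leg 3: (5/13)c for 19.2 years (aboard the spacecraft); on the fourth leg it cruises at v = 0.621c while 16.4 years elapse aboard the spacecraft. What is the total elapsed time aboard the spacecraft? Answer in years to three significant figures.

τ = 63.0 years

Leg 1: 25.2 years is already measured aboard the spacecraft.
Leg 2: γ = 1/√(1 − 0.5573²) = 1/√0.6894 = 1.204; τ_2 = 2.65/1.204 = 2.200 years.
Leg 3: 19.2 years is already measured aboard the spacecraft.
Leg 4: 16.4 years is already measured aboard the spacecraft.
Total: 25.20 + 2.200 + 19.20 + 16.40 years.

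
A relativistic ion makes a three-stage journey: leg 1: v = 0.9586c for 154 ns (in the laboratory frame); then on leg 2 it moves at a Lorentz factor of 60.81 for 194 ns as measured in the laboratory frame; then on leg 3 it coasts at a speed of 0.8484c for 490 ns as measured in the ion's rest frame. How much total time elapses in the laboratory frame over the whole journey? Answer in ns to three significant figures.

Δt = 1270 ns

Leg 1: 154 ns is already measured in the laboratory frame.
Leg 2: 194 ns is already measured in the laboratory frame.
Leg 3: γ = 1/√(1 − 0.8484²) = 1/√0.2802 = 1.889; Δt_3 = 1.889 × 490 = 925.7 ns.
Total: 154.0 + 194.0 + 925.7 ns.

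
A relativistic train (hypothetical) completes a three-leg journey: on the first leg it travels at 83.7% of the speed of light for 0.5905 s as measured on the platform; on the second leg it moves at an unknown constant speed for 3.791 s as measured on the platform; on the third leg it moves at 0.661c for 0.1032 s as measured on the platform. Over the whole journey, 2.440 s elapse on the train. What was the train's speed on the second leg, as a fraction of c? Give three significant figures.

Leg 1: β = 0.837; γ = 1/√(1 − 0.837²) = 1/√0.2994 = 1.827; τ_1 = 0.5905/1.827 = 0.3231 s.
Leg 2: speed unknown; τ_2 = 3.791/γ_2.
Leg 3: γ = 1/√(1 − 0.661²) = 1/√0.5631 = 1.333; τ_3 = 0.1032/1.333 = 0.07744 s.
Total proper time: 0.3231 + τ_2 + 0.07744 = 2.440, so τ_2 = 2.440 − 0.4006 = 2.039 s.
γ_2 = 3.791/2.039 = 1.859; β = √(1 − 1/γ²) = √0.7106.

β = 0.843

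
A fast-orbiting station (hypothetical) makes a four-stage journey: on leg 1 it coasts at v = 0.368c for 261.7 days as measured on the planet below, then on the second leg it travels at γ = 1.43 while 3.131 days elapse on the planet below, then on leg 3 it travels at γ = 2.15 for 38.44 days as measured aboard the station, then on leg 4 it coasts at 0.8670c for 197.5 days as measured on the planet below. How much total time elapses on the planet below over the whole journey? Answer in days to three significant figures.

Leg 1: 261.7 days is already measured on the planet below.
Leg 2: 3.131 days is already measured on the planet below.
Leg 3: γ = 2.15; Δt_3 = 2.150 × 38.44 = 82.65 days.
Leg 4: 197.5 days is already measured on the planet below.
Total: 261.7 + 3.131 + 82.65 + 197.5 days.

Δt = 545 days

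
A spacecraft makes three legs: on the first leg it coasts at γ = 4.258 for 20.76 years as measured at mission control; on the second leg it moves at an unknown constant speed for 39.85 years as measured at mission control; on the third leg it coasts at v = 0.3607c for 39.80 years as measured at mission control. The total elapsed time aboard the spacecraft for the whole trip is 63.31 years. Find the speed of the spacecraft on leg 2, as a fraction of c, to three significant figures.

β = 0.845

Leg 1: γ = 4.258; τ_1 = 20.76/4.258 = 4.876 years.
Leg 2: speed unknown; τ_2 = 39.85/γ_2.
Leg 3: γ = 1/√(1 − 0.3607²) = 1/√0.8699 = 1.072; τ_3 = 39.80/1.072 = 37.12 years.
Total proper time: 4.876 + τ_2 + 37.12 = 63.31, so τ_2 = 63.31 − 42.00 = 21.31 years.
γ_2 = 39.85/21.31 = 1.870; β = √(1 − 1/γ²) = √0.7139.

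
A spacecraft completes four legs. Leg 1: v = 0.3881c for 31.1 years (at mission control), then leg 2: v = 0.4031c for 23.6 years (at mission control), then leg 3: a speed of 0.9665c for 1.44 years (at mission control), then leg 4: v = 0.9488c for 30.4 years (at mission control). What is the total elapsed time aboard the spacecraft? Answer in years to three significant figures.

Leg 1: γ = 1/√(1 − 0.3881²) = 1/√0.8494 = 1.085; τ_1 = 31.1/1.085 = 28.66 years.
Leg 2: γ = 1/√(1 − 0.4031²) = 1/√0.8375 = 1.093; τ_2 = 23.6/1.093 = 21.60 years.
Leg 3: γ = 1/√(1 − 0.9665²) = 1/√0.06588 = 3.896; τ_3 = 1.44/3.896 = 0.3696 years.
Leg 4: γ = 1/√(1 − 0.9488²) = 1/√0.09978 = 3.166; τ_4 = 30.4/3.166 = 9.603 years.
Total: 28.66 + 21.60 + 0.3696 + 9.603 years.

τ = 60.2 years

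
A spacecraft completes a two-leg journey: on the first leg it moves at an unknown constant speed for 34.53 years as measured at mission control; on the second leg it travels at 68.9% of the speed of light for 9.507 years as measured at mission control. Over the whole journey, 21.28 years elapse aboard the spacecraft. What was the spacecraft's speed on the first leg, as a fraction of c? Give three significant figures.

Leg 1: speed unknown; τ_1 = 34.53/γ_1.
Leg 2: β = 0.689; γ = 1/√(1 − 0.689²) = 1/√0.5253 = 1.380; τ_2 = 9.507/1.380 = 6.890 years.
Total proper time: τ_1 + 6.890 = 21.28, so τ_1 = 21.28 − 6.890 = 14.39 years.
γ_1 = 34.53/14.39 = 2.400; β = √(1 − 1/γ²) = √0.8263.

β = 0.909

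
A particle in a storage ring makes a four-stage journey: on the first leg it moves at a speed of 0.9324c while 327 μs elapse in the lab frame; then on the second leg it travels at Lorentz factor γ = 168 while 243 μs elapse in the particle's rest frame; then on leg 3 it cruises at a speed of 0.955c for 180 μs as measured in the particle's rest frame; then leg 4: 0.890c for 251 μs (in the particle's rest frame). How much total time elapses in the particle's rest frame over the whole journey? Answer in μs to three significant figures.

τ = 792 μs

Leg 1: γ = 1/√(1 − 0.9324²) = 1/√0.1306 = 2.767; τ_1 = 327/2.767 = 118.2 μs.
Leg 2: 243 μs is already measured in the particle's rest frame.
Leg 3: 180 μs is already measured in the particle's rest frame.
Leg 4: 251 μs is already measured in the particle's rest frame.
Total: 118.2 + 243.0 + 180.0 + 251.0 μs.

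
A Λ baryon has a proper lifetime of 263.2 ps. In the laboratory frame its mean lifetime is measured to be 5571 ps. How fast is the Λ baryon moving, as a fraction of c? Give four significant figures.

v = 0.9989c

γ = Δt/τ₀ = 5571/263.2 = 21.17
β = √(1 − 1/γ²) = √(1 − 0.002232) = √0.9978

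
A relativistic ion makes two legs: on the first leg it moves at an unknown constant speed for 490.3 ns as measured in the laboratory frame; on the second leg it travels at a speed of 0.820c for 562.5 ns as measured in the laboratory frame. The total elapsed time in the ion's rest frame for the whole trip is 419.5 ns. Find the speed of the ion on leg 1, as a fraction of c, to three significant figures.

Leg 1: speed unknown; τ_1 = 490.3/γ_1.
Leg 2: γ = 1/√(1 − 0.820²) = 1/√0.3276 = 1.747; τ_2 = 562.5/1.747 = 322.0 ns.
Total proper time: τ_1 + 322.0 = 419.5, so τ_1 = 419.5 − 322.0 = 97.55 ns.
γ_1 = 490.3/97.55 = 5.026; β = √(1 − 1/γ²) = √0.9604.

β = 0.980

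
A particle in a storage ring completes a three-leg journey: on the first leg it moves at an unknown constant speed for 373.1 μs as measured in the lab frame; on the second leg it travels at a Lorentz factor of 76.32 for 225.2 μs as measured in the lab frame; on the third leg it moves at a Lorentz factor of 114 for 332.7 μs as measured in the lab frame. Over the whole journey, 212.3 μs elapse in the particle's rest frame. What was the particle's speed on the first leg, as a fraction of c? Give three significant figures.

Leg 1: speed unknown; τ_1 = 373.1/γ_1.
Leg 2: γ = 76.32; τ_2 = 225.2/76.32 = 2.951 μs.
Leg 3: γ = 114; τ_3 = 332.7/114.0 = 2.918 μs.
Total proper time: τ_1 + 2.951 + 2.918 = 212.3, so τ_1 = 212.3 − 5.869 = 206.4 μs.
γ_1 = 373.1/206.4 = 1.807; β = √(1 − 1/γ²) = √0.6939.

β = 0.833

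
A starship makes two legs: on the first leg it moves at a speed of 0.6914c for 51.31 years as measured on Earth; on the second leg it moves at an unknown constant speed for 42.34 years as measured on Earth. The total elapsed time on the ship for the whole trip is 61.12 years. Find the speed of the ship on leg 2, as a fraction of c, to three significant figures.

β = 0.823

Leg 1: γ = 1/√(1 − 0.6914²) = 1/√0.5220 = 1.384; τ_1 = 51.31/1.384 = 37.07 years.
Leg 2: speed unknown; τ_2 = 42.34/γ_2.
Total proper time: 37.07 + τ_2 = 61.12, so τ_2 = 61.12 − 37.07 = 24.05 years.
γ_2 = 42.34/24.05 = 1.761; β = √(1 − 1/γ²) = √0.6774.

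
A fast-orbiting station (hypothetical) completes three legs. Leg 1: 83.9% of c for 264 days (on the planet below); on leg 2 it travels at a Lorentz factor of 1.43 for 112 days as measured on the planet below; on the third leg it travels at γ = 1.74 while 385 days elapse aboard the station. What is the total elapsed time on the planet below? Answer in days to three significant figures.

Δt = 1050 days

Leg 1: 264 days is already measured on the planet below.
Leg 2: 112 days is already measured on the planet below.
Leg 3: γ = 1.74; Δt_3 = 1.740 × 385 = 669.9 days.
Total: 264.0 + 112.0 + 669.9 days.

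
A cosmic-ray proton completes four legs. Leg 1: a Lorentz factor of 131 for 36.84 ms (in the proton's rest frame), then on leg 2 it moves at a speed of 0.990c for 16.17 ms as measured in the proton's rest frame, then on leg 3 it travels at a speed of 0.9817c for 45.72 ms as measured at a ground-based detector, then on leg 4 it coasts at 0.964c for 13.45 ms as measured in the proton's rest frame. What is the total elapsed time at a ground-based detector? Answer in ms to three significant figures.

Leg 1: γ = 131; Δt_1 = 131.0 × 36.84 = 4826 ms.
Leg 2: γ = 1/√(1 − 0.990²) = 1/√0.01990 = 7.089; Δt_2 = 7.089 × 16.17 = 114.6 ms.
Leg 3: 45.72 ms is already measured at a ground-based detector.
Leg 4: γ = 1/√(1 − 0.964²) = 1/√0.07070 = 3.761; Δt_4 = 3.761 × 13.45 = 50.58 ms.
Total: 4826 + 114.6 + 45.72 + 50.58 ms.

Δt = 5040 ms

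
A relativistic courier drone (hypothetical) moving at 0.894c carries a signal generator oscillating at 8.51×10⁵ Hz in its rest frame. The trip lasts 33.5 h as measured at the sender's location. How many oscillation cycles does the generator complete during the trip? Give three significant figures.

γ = 1/√(1 − 0.894²) = 1/√0.2008 = 2.232
The oscillator's own cycle count is N = f × τ where τ is the proper time aboard the drone. τ = Δt/γ = 33.5/2.232 = 15.01 h = 5.404×10⁴ s.
N = 8.51×10⁵ × 5.404×10⁴ = 4.599×10¹⁰.

N = 4.60×10¹⁰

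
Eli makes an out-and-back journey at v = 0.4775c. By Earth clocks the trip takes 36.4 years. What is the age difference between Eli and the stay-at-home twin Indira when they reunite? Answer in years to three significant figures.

γ = 1/√(1 − 0.4775²) = 1/√0.7720 = 1.138
Eli's elapsed proper time: τ = 36.4/1.138 = 31.98 years.
Age gap = Δt − τ = 36.4 − 31.98 years.

Δt − τ = 4.42 years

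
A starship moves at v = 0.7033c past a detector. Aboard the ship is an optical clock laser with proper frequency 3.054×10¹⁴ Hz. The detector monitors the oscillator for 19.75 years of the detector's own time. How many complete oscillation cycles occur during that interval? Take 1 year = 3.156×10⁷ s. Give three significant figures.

N = 1.35×10²³

γ = 1/√(1 − 0.7033²) = 1/√0.5054 = 1.407
During 19.75 years of lab time, the oscillator's proper time advances by τ = Δt/γ = 19.75/1.407 = 14.04 years = 4.431×10⁸ s.
N = f × τ = 3.054×10¹⁴ × 4.431×10⁸ = 1.353×10²³.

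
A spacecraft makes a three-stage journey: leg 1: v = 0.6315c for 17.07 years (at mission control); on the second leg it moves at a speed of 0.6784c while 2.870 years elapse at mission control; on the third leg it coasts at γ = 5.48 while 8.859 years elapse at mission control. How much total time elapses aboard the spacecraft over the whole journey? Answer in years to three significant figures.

Leg 1: γ = 1/√(1 − 0.6315²) = 1/√0.6012 = 1.290; τ_1 = 17.07/1.290 = 13.24 years.
Leg 2: γ = 1/√(1 − 0.6784²) = 1/√0.5398 = 1.361; τ_2 = 2.870/1.361 = 2.109 years.
Leg 3: γ = 5.48; τ_3 = 8.859/5.480 = 1.617 years.
Total: 13.24 + 2.109 + 1.617 years.

τ = 17.0 years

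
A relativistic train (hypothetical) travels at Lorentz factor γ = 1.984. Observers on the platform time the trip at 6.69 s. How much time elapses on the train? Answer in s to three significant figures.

τ = 3.37 s

γ = 1.984
The interval measured on the platform is the dilated one; the clock on the train measures the proper time τ = Δt/γ = 6.69/1.984 s.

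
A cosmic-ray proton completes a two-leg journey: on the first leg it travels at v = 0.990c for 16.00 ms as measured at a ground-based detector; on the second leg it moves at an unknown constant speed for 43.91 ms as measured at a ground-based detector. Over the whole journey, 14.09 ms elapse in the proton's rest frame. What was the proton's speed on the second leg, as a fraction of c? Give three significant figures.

β = 0.963

Leg 1: γ = 1/√(1 − 0.990²) = 1/√0.01990 = 7.089; τ_1 = 16.00/7.089 = 2.257 ms.
Leg 2: speed unknown; τ_2 = 43.91/γ_2.
Total proper time: 2.257 + τ_2 = 14.09, so τ_2 = 14.09 − 2.257 = 11.83 ms.
γ_2 = 43.91/11.83 = 3.711; β = √(1 − 1/γ²) = √0.9274.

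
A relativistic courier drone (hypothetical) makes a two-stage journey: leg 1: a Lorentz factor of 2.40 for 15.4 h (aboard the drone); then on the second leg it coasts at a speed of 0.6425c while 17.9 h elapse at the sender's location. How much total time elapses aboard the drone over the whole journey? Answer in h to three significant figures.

Leg 1: 15.4 h is already measured aboard the drone.
Leg 2: γ = 1/√(1 − 0.6425²) = 1/√0.5872 = 1.305; τ_2 = 17.9/1.305 = 13.72 h.
Total: 15.40 + 13.72 h.

τ = 29.1 h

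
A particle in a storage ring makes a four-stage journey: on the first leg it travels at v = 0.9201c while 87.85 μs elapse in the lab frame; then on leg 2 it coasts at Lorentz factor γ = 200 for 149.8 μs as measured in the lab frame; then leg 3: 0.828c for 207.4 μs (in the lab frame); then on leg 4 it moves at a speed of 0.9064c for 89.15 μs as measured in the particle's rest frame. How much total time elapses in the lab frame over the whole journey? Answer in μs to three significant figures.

Δt = 656 μs

Leg 1: 87.85 μs is already measured in the lab frame.
Leg 2: 149.8 μs is already measured in the lab frame.
Leg 3: 207.4 μs is already measured in the lab frame.
Leg 4: γ = 1/√(1 − 0.9064²) = 1/√0.1784 = 2.367; Δt_4 = 2.367 × 89.15 = 211.0 μs.
Total: 87.85 + 149.8 + 207.4 + 211.0 μs.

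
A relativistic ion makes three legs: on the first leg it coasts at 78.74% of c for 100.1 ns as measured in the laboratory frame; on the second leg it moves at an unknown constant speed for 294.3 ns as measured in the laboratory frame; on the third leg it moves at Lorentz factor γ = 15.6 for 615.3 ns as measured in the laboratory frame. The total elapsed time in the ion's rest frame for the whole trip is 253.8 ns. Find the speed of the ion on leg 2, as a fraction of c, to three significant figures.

Leg 1: β = 0.7874; γ = 1/√(1 − 0.7874²) = 1/√0.3800 = 1.622; τ_1 = 100.1/1.622 = 61.71 ns.
Leg 2: speed unknown; τ_2 = 294.3/γ_2.
Leg 3: γ = 15.6; τ_3 = 615.3/15.60 = 39.44 ns.
Total proper time: 61.71 + τ_2 + 39.44 = 253.8, so τ_2 = 253.8 − 101.1 = 152.7 ns.
γ_2 = 294.3/152.7 = 1.928; β = √(1 − 1/γ²) = √0.7310.

β = 0.855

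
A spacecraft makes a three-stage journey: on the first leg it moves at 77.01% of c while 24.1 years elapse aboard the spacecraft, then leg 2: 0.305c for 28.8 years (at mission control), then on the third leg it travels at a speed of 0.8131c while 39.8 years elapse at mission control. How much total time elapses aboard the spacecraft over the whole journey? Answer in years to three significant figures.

τ = 74.7 years

Leg 1: 24.1 years is already measured aboard the spacecraft.
Leg 2: γ = 1/√(1 − 0.305²) = 1/√0.9070 = 1.050; τ_2 = 28.8/1.050 = 27.43 years.
Leg 3: γ = 1/√(1 − 0.8131²) = 1/√0.3389 = 1.718; τ_3 = 39.8/1.718 = 23.17 years.
Total: 24.10 + 27.43 + 23.17 years.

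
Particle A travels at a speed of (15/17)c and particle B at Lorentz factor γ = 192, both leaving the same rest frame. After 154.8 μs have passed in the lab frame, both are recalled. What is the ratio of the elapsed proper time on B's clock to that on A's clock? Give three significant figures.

A: γ = 1/√(1 − (15/17)²) = 17/8 = 2.125. B: γ = 192.
τ_A/τ_B = γ_B/γ_A = 192.0/2.125 = 90.35, so τ_B/τ_A = 0.01107.

τ_B/τ_A = 0.0111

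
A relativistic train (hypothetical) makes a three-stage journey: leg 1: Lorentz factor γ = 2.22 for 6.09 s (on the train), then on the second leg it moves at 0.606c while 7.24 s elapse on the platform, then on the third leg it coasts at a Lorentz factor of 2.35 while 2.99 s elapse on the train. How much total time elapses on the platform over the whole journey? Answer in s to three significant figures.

Δt = 27.8 s

Leg 1: γ = 2.22; Δt_1 = 2.220 × 6.09 = 13.52 s.
Leg 2: 7.24 s is already measured on the platform.
Leg 3: γ = 2.35; Δt_3 = 2.350 × 2.99 = 7.027 s.
Total: 13.52 + 7.240 + 7.027 s.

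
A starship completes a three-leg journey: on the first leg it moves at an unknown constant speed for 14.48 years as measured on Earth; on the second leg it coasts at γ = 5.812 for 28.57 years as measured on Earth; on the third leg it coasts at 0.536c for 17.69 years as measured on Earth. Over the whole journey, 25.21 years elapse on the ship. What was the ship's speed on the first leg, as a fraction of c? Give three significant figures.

Leg 1: speed unknown; τ_1 = 14.48/γ_1.
Leg 2: γ = 5.812; τ_2 = 28.57/5.812 = 4.916 years.
Leg 3: γ = 1/√(1 − 0.536²) = 1/√0.7127 = 1.185; τ_3 = 17.69/1.185 = 14.93 years.
Total proper time: τ_1 + 4.916 + 14.93 = 25.21, so τ_1 = 25.21 − 19.85 = 5.360 years.
γ_1 = 14.48/5.360 = 2.701; β = √(1 − 1/γ²) = √0.8630.

β = 0.929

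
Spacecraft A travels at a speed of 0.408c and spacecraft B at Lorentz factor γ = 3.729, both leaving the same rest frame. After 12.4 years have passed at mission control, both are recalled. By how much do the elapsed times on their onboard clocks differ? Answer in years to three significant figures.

A: γ = 1/√(1 − 0.408²) = 1/√0.8335 = 1.095; τ_A = 12.4/1.095 = 11.32 years.
B: γ = 3.729; τ_B = 12.4/3.729 = 3.325 years.

|τ_A − τ_B| = 8.00 years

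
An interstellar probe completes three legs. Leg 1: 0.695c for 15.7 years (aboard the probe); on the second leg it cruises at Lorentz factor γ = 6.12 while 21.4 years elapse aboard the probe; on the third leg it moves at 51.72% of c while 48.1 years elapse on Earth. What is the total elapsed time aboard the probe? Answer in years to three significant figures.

τ = 78.3 years

Leg 1: 15.7 years is already measured aboard the probe.
Leg 2: 21.4 years is already measured aboard the probe.
Leg 3: β = 0.5172; γ = 1/√(1 − 0.5172²) = 1/√0.7325 = 1.168; τ_3 = 48.1/1.168 = 41.17 years.
Total: 15.70 + 21.40 + 41.17 years.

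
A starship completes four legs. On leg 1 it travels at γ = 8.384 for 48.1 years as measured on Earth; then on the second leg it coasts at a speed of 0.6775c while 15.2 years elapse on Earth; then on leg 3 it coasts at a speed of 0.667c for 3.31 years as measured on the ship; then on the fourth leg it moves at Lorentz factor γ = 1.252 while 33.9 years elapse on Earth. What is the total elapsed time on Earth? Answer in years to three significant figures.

Leg 1: 48.1 years is already measured on Earth.
Leg 2: 15.2 years is already measured on Earth.
Leg 3: γ = 1/√(1 − 0.667²) = 1/√0.5551 = 1.342; Δt_3 = 1.342 × 3.31 = 4.443 years.
Leg 4: 33.9 years is already measured on Earth.
Total: 48.10 + 15.20 + 4.443 + 33.90 years.

Δt = 102 years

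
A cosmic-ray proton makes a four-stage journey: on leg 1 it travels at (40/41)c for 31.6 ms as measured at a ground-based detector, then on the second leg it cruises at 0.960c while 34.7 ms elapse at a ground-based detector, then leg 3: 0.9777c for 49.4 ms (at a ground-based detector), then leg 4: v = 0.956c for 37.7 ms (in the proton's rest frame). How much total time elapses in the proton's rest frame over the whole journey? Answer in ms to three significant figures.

Leg 1: γ = 1/√(1 − (40/41)²) = 41/9 ≈ 4.556; τ_1 = 31.6/4.556 = 6.937 ms.
Leg 2: γ = 1/√(1 − 0.960²) = 25/7 ≈ 3.571; τ_2 = 34.7/3.571 = 9.716 ms.
Leg 3: γ = 1/√(1 − 0.9777²) = 1/√0.04410 = 4.762; τ_3 = 49.4/4.762 = 10.37 ms.
Leg 4: 37.7 ms is already measured in the proton's rest frame.
Total: 6.937 + 9.716 + 10.37 + 37.70 ms.

τ = 64.7 ms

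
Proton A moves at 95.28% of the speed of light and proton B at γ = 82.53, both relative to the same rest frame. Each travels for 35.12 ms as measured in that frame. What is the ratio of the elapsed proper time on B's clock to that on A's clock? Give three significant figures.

A: β = 0.9528; γ = 1/√(1 − 0.9528²) = 1/√0.09217 = 3.294. B: γ = 82.53.
τ_A/τ_B = γ_B/γ_A = 82.53/3.294 = 25.06, so τ_B/τ_A = 0.03991.

τ_B/τ_A = 0.0399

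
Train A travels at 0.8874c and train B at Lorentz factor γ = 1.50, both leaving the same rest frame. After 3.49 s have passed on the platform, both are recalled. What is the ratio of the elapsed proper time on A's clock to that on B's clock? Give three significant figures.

A: γ = 1/√(1 − 0.8874²) = 1/√0.2125 = 2.169. B: γ = 1.50.
τ_A/τ_B = γ_B/γ_A = 1.500/2.169 = 0.6915, so τ_A/τ_B = 0.6915.

τ_A/τ_B = 0.692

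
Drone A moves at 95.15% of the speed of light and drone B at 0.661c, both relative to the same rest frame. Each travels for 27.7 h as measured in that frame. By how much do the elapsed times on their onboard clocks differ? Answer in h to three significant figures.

|τ_A − τ_B| = 12.3 h

A: β = 0.9515; γ = 1/√(1 − 0.9515²) = 1/√0.09465 = 3.250; τ_A = 27.7/3.250 = 8.522 h.
B: γ = 1/√(1 − 0.661²) = 1/√0.5631 = 1.333; τ_B = 27.7/1.333 = 20.79 h.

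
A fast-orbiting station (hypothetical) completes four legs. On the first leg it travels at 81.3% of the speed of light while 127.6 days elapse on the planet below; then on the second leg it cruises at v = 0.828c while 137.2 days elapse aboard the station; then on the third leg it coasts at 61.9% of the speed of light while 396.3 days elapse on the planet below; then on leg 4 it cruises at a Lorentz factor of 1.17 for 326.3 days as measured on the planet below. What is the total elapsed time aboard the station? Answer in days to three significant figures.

τ = 802 days

Leg 1: β = 0.813; γ = 1/√(1 − 0.813²) = 1/√0.3390 = 1.717; τ_1 = 127.6/1.717 = 74.30 days.
Leg 2: 137.2 days is already measured aboard the station.
Leg 3: β = 0.619; γ = 1/√(1 − 0.619²) = 1/√0.6168 = 1.273; τ_3 = 396.3/1.273 = 311.3 days.
Leg 4: γ = 1.17; τ_4 = 326.3/1.170 = 278.9 days.
Total: 74.30 + 137.2 + 311.3 + 278.9 days.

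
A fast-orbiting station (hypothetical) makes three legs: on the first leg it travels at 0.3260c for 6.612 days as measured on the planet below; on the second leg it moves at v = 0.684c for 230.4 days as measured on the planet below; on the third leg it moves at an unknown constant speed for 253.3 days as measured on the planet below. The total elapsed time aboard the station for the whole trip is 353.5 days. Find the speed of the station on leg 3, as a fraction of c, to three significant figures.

β = 0.707

Leg 1: γ = 1/√(1 − 0.3260²) = 1/√0.8937 = 1.058; τ_1 = 6.612/1.058 = 6.251 days.
Leg 2: γ = 1/√(1 − 0.684²) = 1/√0.5321 = 1.371; τ_2 = 230.4/1.371 = 168.1 days.
Leg 3: speed unknown; τ_3 = 253.3/γ_3.
Total proper time: 6.251 + 168.1 + τ_3 = 353.5, so τ_3 = 353.5 − 174.3 = 179.2 days.
γ_3 = 253.3/179.2 = 1.414; β = √(1 − 1/γ²) = √0.4996.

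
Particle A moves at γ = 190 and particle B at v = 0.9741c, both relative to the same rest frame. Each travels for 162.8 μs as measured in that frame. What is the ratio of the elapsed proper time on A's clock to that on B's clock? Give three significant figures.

τ_A/τ_B = 0.0233

A: γ = 190. B: γ = 1/√(1 − 0.9741²) = 1/√0.05113 = 4.422.
τ_A/τ_B = γ_B/γ_A = 4.422/190.0 = 0.02328, so τ_A/τ_B = 0.02328.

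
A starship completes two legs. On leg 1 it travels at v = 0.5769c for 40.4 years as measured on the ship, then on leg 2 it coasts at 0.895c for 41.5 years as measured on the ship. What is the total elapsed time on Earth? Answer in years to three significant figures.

Leg 1: γ = 1/√(1 − 0.5769²) = 1/√0.6672 = 1.224; Δt_1 = 1.224 × 40.4 = 49.46 years.
Leg 2: γ = 1/√(1 − 0.895²) = 1/√0.1990 = 2.242; Δt_2 = 2.242 × 41.5 = 93.04 years.
Total: 49.46 + 93.04 years.

Δt = 142 years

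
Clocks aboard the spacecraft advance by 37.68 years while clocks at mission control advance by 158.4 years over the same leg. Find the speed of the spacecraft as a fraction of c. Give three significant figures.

v = 0.971c

The proper time is measured aboard the spacecraft (both events occur at the spacecraft's location); Δt is measured at mission control. γ = Δt/τ = 158.4/37.68 = 4.204.
β = √(1 − 1/γ²) = √(1 − 0.05659) = √0.9434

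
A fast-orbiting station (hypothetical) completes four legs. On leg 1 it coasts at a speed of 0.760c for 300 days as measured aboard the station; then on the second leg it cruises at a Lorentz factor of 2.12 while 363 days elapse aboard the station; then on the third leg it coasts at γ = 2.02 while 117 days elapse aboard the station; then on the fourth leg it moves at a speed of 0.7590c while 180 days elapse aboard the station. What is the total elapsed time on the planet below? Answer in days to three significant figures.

Leg 1: γ = 1/√(1 − 0.760²) = 1/√0.4224 = 1.539; Δt_1 = 1.539 × 300 = 461.6 days.
Leg 2: γ = 2.12; Δt_2 = 2.120 × 363 = 769.6 days.
Leg 3: γ = 2.02; Δt_3 = 2.020 × 117 = 236.3 days.
Leg 4: γ = 1/√(1 − 0.7590²) = 1/√0.4239 = 1.536; Δt_4 = 1.536 × 180 = 276.5 days.
Total: 461.6 + 769.6 + 236.3 + 276.5 days.

Δt = 1740 days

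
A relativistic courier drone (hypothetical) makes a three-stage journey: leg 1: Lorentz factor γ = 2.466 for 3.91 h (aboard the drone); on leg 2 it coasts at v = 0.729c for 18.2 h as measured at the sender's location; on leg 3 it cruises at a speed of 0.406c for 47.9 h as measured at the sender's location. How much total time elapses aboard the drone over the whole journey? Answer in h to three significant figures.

Leg 1: 3.91 h is already measured aboard the drone.
Leg 2: γ = 1/√(1 − 0.729²) = 1/√0.4686 = 1.461; τ_2 = 18.2/1.461 = 12.46 h.
Leg 3: γ = 1/√(1 − 0.406²) = 1/√0.8352 = 1.094; τ_3 = 47.9/1.094 = 43.77 h.
Total: 3.910 + 12.46 + 43.77 h.

τ = 60.1 h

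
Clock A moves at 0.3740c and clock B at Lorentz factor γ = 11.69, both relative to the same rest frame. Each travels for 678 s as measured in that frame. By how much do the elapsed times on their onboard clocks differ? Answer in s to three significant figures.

A: γ = 1/√(1 − 0.3740²) = 1/√0.8601 = 1.078; τ_A = 678/1.078 = 628.8 s.
B: γ = 11.69; τ_B = 678/11.69 = 58.00 s.

|τ_A − τ_B| = 571 s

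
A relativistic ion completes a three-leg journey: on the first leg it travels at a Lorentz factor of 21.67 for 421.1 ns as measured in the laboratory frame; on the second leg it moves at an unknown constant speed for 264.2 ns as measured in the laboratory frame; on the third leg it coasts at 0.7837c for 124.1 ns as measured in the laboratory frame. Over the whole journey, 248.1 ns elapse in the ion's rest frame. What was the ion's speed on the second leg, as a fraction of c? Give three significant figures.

β = 0.819

Leg 1: γ = 21.67; τ_1 = 421.1/21.67 = 19.43 ns.
Leg 2: speed unknown; τ_2 = 264.2/γ_2.
Leg 3: γ = 1/√(1 − 0.7837²) = 1/√0.3858 = 1.610; τ_3 = 124.1/1.610 = 77.08 ns.
Total proper time: 19.43 + τ_2 + 77.08 = 248.1, so τ_2 = 248.1 − 96.52 = 151.6 ns.
γ_2 = 264.2/151.6 = 1.743; β = √(1 − 1/γ²) = √0.6708.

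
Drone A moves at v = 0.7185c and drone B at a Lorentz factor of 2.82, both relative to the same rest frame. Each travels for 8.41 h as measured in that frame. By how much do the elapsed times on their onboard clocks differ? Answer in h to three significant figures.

|τ_A − τ_B| = 2.87 h

A: γ = 1/√(1 − 0.7185²) = 1/√0.4838 = 1.438; τ_A = 8.41/1.438 = 5.849 h.
B: γ = 2.82; τ_B = 8.41/2.820 = 2.982 h.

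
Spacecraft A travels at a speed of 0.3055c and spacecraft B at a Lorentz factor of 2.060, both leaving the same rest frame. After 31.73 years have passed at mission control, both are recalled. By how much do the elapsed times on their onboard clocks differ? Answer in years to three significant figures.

A: γ = 1/√(1 − 0.3055²) = 1/√0.9067 = 1.050; τ_A = 31.73/1.050 = 30.21 years.
B: γ = 2.060; τ_B = 31.73/2.060 = 15.40 years.

|τ_A − τ_B| = 14.8 years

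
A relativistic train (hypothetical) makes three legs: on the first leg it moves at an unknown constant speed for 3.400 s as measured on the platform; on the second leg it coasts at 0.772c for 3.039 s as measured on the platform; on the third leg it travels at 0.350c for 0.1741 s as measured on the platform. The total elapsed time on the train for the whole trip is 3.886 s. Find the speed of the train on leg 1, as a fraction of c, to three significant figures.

β = 0.850

Leg 1: speed unknown; τ_1 = 3.400/γ_1.
Leg 2: γ = 1/√(1 − 0.772²) = 1/√0.4040 = 1.573; τ_2 = 3.039/1.573 = 1.932 s.
Leg 3: γ = 1/√(1 − 0.350²) = 1/√0.8775 = 1.068; τ_3 = 0.1741/1.068 = 0.1631 s.
Total proper time: τ_1 + 1.932 + 0.1631 = 3.886, so τ_1 = 3.886 − 2.095 = 1.791 s.
γ_1 = 3.400/1.791 = 1.898; β = √(1 − 1/γ²) = √0.7224.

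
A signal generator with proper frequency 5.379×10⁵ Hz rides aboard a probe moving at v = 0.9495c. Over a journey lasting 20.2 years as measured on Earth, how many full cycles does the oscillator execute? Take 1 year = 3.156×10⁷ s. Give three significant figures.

γ = 1/√(1 − 0.9495²) = 1/√0.09845 = 3.187
The oscillator's own cycle count is N = f × τ where τ is the proper time aboard the probe. τ = Δt/γ = 20.2/3.187 = 6.338 years = 2.000×10⁸ s.
N = 5.379×10⁵ × 2.000×10⁸ = 1.076×10¹⁴.

N = 1.08×10¹⁴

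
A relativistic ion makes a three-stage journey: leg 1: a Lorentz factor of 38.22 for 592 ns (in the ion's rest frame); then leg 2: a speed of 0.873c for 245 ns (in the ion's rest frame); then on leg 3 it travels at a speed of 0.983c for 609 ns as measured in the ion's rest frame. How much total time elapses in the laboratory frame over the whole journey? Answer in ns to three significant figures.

Δt = 2.64×10⁴ ns

Leg 1: γ = 38.22; Δt_1 = 38.22 × 592 = 2.263×10⁴ ns.
Leg 2: γ = 1/√(1 − 0.873²) = 1/√0.2379 = 2.050; Δt_2 = 2.050 × 245 = 502.3 ns.
Leg 3: γ = 1/√(1 − 0.983²) = 1/√0.03371 = 5.446; Δt_3 = 5.446 × 609 = 3317 ns.
Total: 2.263×10⁴ + 502.3 + 3317 ns.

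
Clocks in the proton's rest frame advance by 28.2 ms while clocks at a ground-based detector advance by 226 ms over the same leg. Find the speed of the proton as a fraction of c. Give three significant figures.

β = 0.992

The proper time is measured in the proton's rest frame (both events occur at the proton's location); Δt is measured at a ground-based detector. γ = Δt/τ = 226/28.2 = 8.014.
β = √(1 − 1/γ²) = √(1 − 0.01557) = √0.9844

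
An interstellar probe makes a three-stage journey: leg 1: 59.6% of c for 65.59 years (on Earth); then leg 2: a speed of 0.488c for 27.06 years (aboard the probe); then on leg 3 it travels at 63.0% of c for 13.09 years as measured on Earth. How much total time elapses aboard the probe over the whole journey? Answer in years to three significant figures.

Leg 1: β = 0.596; γ = 1/√(1 − 0.596²) = 1/√0.6448 = 1.245; τ_1 = 65.59/1.245 = 52.67 years.
Leg 2: 27.06 years is already measured aboard the probe.
Leg 3: β = 0.630; γ = 1/√(1 − 0.630²) = 1/√0.6031 = 1.288; τ_3 = 13.09/1.288 = 10.17 years.
Total: 52.67 + 27.06 + 10.17 years.

τ = 89.9 years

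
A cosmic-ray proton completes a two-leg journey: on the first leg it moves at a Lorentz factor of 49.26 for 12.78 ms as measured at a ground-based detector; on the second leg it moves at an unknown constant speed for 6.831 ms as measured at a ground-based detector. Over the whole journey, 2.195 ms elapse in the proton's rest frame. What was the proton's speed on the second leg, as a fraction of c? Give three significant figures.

β = 0.959

Leg 1: γ = 49.26; τ_1 = 12.78/49.26 = 0.2594 ms.
Leg 2: speed unknown; τ_2 = 6.831/γ_2.
Total proper time: 0.2594 + τ_2 = 2.195, so τ_2 = 2.195 − 0.2594 = 1.936 ms.
γ_2 = 6.831/1.936 = 3.529; β = √(1 − 1/γ²) = √0.9197.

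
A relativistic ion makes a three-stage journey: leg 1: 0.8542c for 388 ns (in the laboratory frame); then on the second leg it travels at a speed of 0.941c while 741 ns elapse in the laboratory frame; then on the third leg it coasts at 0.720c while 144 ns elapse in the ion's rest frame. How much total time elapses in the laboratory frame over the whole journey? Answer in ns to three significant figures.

Δt = 1340 ns

Leg 1: 388 ns is already measured in the laboratory frame.
Leg 2: 741 ns is already measured in the laboratory frame.
Leg 3: γ = 1/√(1 − 0.720²) = 1/√0.4816 = 1.441; Δt_3 = 1.441 × 144 = 207.5 ns.
Total: 388.0 + 741.0 + 207.5 ns.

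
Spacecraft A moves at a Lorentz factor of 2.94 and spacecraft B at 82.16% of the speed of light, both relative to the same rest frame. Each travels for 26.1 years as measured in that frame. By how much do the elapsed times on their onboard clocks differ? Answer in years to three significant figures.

|τ_A − τ_B| = 6.00 years

A: γ = 2.94; τ_A = 26.1/2.940 = 8.878 years.
B: β = 0.8216; γ = 1/√(1 − 0.8216²) = 1/√0.3250 = 1.754; τ_B = 26.1/1.754 = 14.88 years.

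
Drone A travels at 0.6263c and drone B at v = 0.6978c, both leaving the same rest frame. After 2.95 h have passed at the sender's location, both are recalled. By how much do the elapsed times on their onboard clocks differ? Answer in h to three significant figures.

|τ_A − τ_B| = 0.187 h

A: γ = 1/√(1 − 0.6263²) = 1/√0.6077 = 1.283; τ_A = 2.95/1.283 = 2.300 h.
B: γ = 1/√(1 − 0.6978²) = 1/√0.5131 = 1.396; τ_B = 2.95/1.396 = 2.113 h.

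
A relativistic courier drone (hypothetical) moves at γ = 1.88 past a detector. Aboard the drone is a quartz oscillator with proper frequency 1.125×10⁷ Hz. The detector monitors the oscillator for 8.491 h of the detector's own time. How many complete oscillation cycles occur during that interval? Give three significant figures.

γ = 1.88
During 8.491 h of lab time, the oscillator's proper time advances by τ = Δt/γ = 8.491/1.880 = 4.516 h = 1.626×10⁴ s.
N = f × τ = 1.125×10⁷ × 1.626×10⁴ = 1.829×10¹¹.

N = 1.83×10¹¹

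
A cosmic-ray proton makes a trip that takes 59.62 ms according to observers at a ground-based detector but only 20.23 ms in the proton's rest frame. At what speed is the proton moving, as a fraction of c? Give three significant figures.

The proper time is measured in the proton's rest frame (both events occur at the proton's location); Δt is measured at a ground-based detector. γ = Δt/τ = 59.62/20.23 = 2.947.
β = √(1 − 1/γ²) = √(1 − 0.1151) = √0.8849

v = 0.941c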